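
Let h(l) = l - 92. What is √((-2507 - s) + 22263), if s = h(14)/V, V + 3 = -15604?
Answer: 7*√98206829002/15607 ≈ 140.56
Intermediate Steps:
V = -15607 (V = -3 - 15604 = -15607)
h(l) = -92 + l
s = 78/15607 (s = (-92 + 14)/(-15607) = -78*(-1/15607) = 78/15607 ≈ 0.0049978)
√((-2507 - s) + 22263) = √((-2507 - 1*78/15607) + 22263) = √((-2507 - 78/15607) + 22263) = √(-39126827/15607 + 22263) = √(308331814/15607) = 7*√98206829002/15607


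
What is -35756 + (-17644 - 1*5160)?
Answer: -58560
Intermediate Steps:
-35756 + (-17644 - 1*5160) = -35756 + (-17644 - 5160) = -35756 - 22804 = -58560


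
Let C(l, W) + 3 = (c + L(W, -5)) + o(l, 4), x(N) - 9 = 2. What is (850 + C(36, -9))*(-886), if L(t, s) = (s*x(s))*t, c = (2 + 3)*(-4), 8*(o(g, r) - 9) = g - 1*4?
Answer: -1182810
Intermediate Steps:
o(g, r) = 17/2 + g/8 (o(g, r) = 9 + (g - 1*4)/8 = 9 + (g - 4)/8 = 9 + (-4 + g)/8 = 9 + (-1/2 + g/8) = 17/2 + g/8)
x(N) = 11 (x(N) = 9 + 2 = 11)
c = -20 (c = 5*(-4) = -20)
L(t, s) = 11*s*t (L(t, s) = (s*11)*t = (11*s)*t = 11*s*t)
C(l, W) = -29/2 - 55*W + l/8 (C(l, W) = -3 + ((-20 + 11*(-5)*W) + (17/2 + l/8)) = -3 + ((-20 - 55*W) + (17/2 + l/8)) = -3 + (-23/2 - 55*W + l/8) = -29/2 - 55*W + l/8)
(850 + C(36, -9))*(-886) = (850 + (-29/2 - 55*(-9) + (1/8)*36))*(-886) = (850 + (-29/2 + 495 + 9/2))*(-886) = (850 + 485)*(-886) = 1335*(-886) = -1182810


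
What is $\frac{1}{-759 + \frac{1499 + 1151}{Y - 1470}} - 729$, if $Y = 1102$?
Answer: $- \frac{102775333}{140981} \approx -729.0$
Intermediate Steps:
$\frac{1}{-759 + \frac{1499 + 1151}{Y - 1470}} - 729 = \frac{1}{-759 + \frac{1499 + 1151}{1102 - 1470}} - 729 = \frac{1}{-759 + \frac{2650}{-368}} - 729 = \frac{1}{-759 + 2650 \left(- \frac{1}{368}\right)} - 729 = \frac{1}{-759 - \frac{1325}{184}} - 729 = \frac{1}{- \frac{140981}{184}} - 729 = - \frac{184}{140981} - 729 = - \frac{102775333}{140981}$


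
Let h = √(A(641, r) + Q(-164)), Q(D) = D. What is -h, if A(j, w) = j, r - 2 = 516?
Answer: -3*√53 ≈ -21.840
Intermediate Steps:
r = 518 (r = 2 + 516 = 518)
h = 3*√53 (h = √(641 - 164) = √477 = 3*√53 ≈ 21.840)
-h = -3*√53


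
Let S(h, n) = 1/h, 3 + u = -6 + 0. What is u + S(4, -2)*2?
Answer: -17/2 ≈ -8.5000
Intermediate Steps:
u = -9 (u = -3 + (-6 + 0) = -3 - 6 = -9)
u + S(4, -2)*2 = -9 + 2/4 = -9 + (¼)*2 = -9 + ½ = -17/2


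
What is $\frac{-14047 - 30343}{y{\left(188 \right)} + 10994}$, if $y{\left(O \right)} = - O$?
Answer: $- \frac{22195}{5403} \approx -4.1079$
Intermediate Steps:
$\frac{-14047 - 30343}{y{\left(188 \right)} + 10994} = \frac{-14047 - 30343}{\left(-1\right) 188 + 10994} = - \frac{44390}{-188 + 10994} = - \frac{44390}{10806} = \left(-44390\right) \frac{1}{10806} = - \frac{22195}{5403}$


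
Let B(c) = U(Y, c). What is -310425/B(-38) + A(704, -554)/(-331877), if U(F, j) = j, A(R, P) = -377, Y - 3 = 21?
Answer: 7924840927/970102 ≈ 8169.1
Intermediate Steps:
Y = 24 (Y = 3 + 21 = 24)
B(c) = c
-310425/B(-38) + A(704, -554)/(-331877) = -310425/(-38) - 377/(-331877) = -310425*(-1/38) - 377*(-1/331877) = 310425/38 + 29/25529 = 7924840927/970102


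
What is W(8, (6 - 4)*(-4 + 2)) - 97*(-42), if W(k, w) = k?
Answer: 4082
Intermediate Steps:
W(8, (6 - 4)*(-4 + 2)) - 97*(-42) = 8 - 97*(-42) = 8 + 4074 = 4082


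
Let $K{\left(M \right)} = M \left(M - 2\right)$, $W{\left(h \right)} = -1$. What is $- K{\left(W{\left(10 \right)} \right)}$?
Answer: $-3$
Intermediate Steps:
$K{\left(M \right)} = M \left(-2 + M\right)$
$- K{\left(W{\left(10 \right)} \right)} = - \left(-1\right) \left(-2 - 1\right) = - \left(-1\right) \left(-3\right) = \left(-1\right) 3 = -3$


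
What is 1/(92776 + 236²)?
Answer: 1/148472 ≈ 6.7353e-6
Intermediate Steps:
1/(92776 + 236²) = 1/(92776 + 55696) = 1/148472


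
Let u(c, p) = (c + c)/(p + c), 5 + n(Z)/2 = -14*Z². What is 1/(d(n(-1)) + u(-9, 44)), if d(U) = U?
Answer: -35/1348 ≈ -0.025964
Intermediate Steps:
n(Z) = -10 - 28*Z² (n(Z) = -10 + 2*(-14*Z²) = -10 - 28*Z²)
u(c, p) = 2*c/(c + p) (u(c, p) = (2*c)/(c + p) = 2*c/(c + p))
1/(d(n(-1)) + u(-9, 44)) = 1/((-10 - 28*(-1)²) + 2*(-9)/(-9 + 44)) = 1/((-10 - 28*1) + 2*(-9)/35) = 1/((-10 - 28) + 2*(-9)*(1/35)) = 1/(-38 - 18/35) = 1/(-1348/35) = -35/1348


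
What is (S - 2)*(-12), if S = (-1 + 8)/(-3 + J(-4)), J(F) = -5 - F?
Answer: 45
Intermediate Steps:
S = -7/4 (S = (-1 + 8)/(-3 + (-5 - 1*(-4))) = 7/(-3 + (-5 + 4)) = 7/(-3 - 1) = 7/(-4) = 7*(-¼) = -7/4 ≈ -1.7500)
(S - 2)*(-12) = (-7/4 - 2)*(-12) = -15/4*(-12) = 45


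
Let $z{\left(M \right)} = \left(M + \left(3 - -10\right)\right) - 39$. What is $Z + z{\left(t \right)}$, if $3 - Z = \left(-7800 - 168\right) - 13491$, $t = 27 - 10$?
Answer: $21453$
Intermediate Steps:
$t = 17$ ($t = 27 - 10 = 17$)
$Z = 21462$ ($Z = 3 - \left(\left(-7800 - 168\right) - 13491\right) = 3 - \left(-7968 - 13491\right) = 3 - -21459 = 3 + 21459 = 21462$)
$z{\left(M \right)} = -26 + M$ ($z{\left(M \right)} = \left(M + \left(3 + 10\right)\right) - 39 = \left(M + 13\right) - 39 = \left(13 + M\right) - 39 = -26 + M$)
$Z + z{\left(t \right)} = 21462 + \left(-26 + 17\right) = 21462 - 9 = 21453$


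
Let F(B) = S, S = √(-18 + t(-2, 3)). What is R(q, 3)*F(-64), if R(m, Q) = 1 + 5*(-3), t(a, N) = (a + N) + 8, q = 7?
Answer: -42*I ≈ -42.0*I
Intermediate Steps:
t(a, N) = 8 + N + a (t(a, N) = (N + a) + 8 = 8 + N + a)
S = 3*I (S = √(-18 + (8 + 3 - 2)) = √(-18 + 9) = √(-9) = 3*I ≈ 3.0*I)
R(m, Q) = -14 (R(m, Q) = 1 - 15 = -14)
F(B) = 3*I
R(q, 3)*F(-64) = -42*I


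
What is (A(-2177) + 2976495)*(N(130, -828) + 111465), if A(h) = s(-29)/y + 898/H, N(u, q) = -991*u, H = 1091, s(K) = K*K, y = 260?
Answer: -2932301558975303/56732 ≈ -5.1687e+10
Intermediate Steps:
s(K) = K**2
A(h) = 1151011/283660 (A(h) = (-29)**2/260 + 898/1091 = 841*(1/260) + 898*(1/1091) = 841/260 + 898/1091 = 1151011/283660)
(A(-2177) + 2976495)*(N(130, -828) + 111465) = (1151011/283660 + 2976495)*(-991*130 + 111465) = 844313722711*(-128830 + 111465)/283660 = (844313722711/283660)*(-17365) = -2932301558975303/56732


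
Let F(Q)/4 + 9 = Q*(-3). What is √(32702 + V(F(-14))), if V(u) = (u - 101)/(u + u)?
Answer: 7*√11628606/132 ≈ 180.84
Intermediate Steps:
F(Q) = -36 - 12*Q (F(Q) = -36 + 4*(Q*(-3)) = -36 + 4*(-3*Q) = -36 - 12*Q)
V(u) = (-101 + u)/(2*u) (V(u) = (-101 + u)/((2*u)) = (-101 + u)*(1/(2*u)) = (-101 + u)/(2*u))
√(32702 + V(F(-14))) = √(32702 + (-101 + (-36 - 12*(-14)))/(2*(-36 - 12*(-14)))) = √(32702 + (-101 + (-36 + 168))/(2*(-36 + 168))) = √(32702 + (½)*(-101 + 132)/132) = √(32702 + (½)*(1/132)*31) = √(32702 + 31/264) = √(8633359/264) = 7*√11628606/132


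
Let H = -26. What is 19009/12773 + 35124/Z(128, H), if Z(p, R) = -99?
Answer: -148918987/421509 ≈ -353.30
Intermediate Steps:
19009/12773 + 35124/Z(128, H) = 19009/12773 + 35124/(-99) = 19009*(1/12773) + 35124*(-1/99) = 19009/12773 - 11708/33 = -148918987/421509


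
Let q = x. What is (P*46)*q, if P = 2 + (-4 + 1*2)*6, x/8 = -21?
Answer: 77280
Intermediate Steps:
x = -168 (x = 8*(-21) = -168)
P = -10 (P = 2 + (-4 + 2)*6 = 2 - 2*6 = 2 - 12 = -10)
q = -168
(P*46)*q = -10*46*(-168) = -460*(-168) = 77280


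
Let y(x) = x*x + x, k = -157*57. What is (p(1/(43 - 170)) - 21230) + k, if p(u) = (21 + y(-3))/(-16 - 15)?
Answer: -935576/31 ≈ -30180.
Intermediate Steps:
k = -8949
y(x) = x + x² (y(x) = x² + x = x + x²)
p(u) = -27/31 (p(u) = (21 - 3*(1 - 3))/(-16 - 15) = (21 - 3*(-2))/(-31) = (21 + 6)*(-1/31) = 27*(-1/31) = -27/31)
(p(1/(43 - 170)) - 21230) + k = (-27/31 - 21230) - 8949 = -658157/31 - 8949 = -935576/31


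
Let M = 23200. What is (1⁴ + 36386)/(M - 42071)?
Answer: -36387/18871 ≈ -1.9282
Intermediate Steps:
(1⁴ + 36386)/(M - 42071) = (1⁴ + 36386)/(23200 - 42071) = (1 + 36386)/(-18871) = 36387*(-1/18871) = -36387/18871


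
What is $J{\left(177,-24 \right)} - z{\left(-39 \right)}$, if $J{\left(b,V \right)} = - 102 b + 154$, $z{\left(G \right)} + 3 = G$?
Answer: $-17858$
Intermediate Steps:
$z{\left(G \right)} = -3 + G$
$J{\left(b,V \right)} = 154 - 102 b$
$J{\left(177,-24 \right)} - z{\left(-39 \right)} = \left(154 - 18054\right) - \left(-3 - 39\right) = \left(154 - 18054\right) - -42 = -17900 + 42 = -17858$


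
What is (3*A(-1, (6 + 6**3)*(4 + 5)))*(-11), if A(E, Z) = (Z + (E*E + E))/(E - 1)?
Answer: 32967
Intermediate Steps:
A(E, Z) = (E + Z + E**2)/(-1 + E) (A(E, Z) = (Z + (E**2 + E))/(-1 + E) = (Z + (E + E**2))/(-1 + E) = (E + Z + E**2)/(-1 + E))
(3*A(-1, (6 + 6**3)*(4 + 5)))*(-11) = (3*((-1 + (6 + 6**3)*(4 + 5) + (-1)**2)/(-1 - 1)))*(-11) = (3*((-1 + (6 + 216)*9 + 1)/(-2)))*(-11) = (3*(-(-1 + 222*9 + 1)/2))*(-11) = (3*(-(-1 + 1998 + 1)/2))*(-11) = (3*(-1/2*1998))*(-11) = (3*(-999))*(-11) = -2997*(-11) = 32967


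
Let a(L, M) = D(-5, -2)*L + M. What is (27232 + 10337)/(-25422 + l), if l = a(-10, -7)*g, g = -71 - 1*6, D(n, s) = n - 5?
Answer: -12523/10861 ≈ -1.1530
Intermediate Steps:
D(n, s) = -5 + n
a(L, M) = M - 10*L (a(L, M) = (-5 - 5)*L + M = -10*L + M = M - 10*L)
g = -77 (g = -71 - 6 = -77)
l = -7161 (l = (-7 - 10*(-10))*(-77) = (-7 + 100)*(-77) = 93*(-77) = -7161)
(27232 + 10337)/(-25422 + l) = (27232 + 10337)/(-25422 - 7161) = 37569/(-32583) = 37569*(-1/32583) = -12523/10861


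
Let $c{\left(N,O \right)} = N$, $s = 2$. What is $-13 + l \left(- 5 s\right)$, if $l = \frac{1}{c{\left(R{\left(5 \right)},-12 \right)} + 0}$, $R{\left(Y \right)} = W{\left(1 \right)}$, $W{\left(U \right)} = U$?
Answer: $-23$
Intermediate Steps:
$R{\left(Y \right)} = 1$
$l = 1$ ($l = \frac{1}{1 + 0} = 1^{-1} = 1$)
$-13 + l \left(- 5 s\right) = -13 + 1 \left(\left(-5\right) 2\right) = -13 + 1 \left(-10\right) = -13 - 10 = -23$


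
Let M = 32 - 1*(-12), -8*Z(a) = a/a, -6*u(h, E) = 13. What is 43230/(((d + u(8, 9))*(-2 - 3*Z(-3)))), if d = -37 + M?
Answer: -2075040/377 ≈ -5504.1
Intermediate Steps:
u(h, E) = -13/6 (u(h, E) = -⅙*13 = -13/6)
Z(a) = -⅛ (Z(a) = -a/(8*a) = -⅛*1 = -⅛)
M = 44 (M = 32 + 12 = 44)
d = 7 (d = -37 + 44 = 7)
43230/(((d + u(8, 9))*(-2 - 3*Z(-3)))) = 43230/(((7 - 13/6)*(-2 - 3*(-⅛)))) = 43230/((29*(-2 + 3/8)/6)) = 43230/(((29/6)*(-13/8))) = 43230/(-377/48) = 43230*(-48/377) = -2075040/377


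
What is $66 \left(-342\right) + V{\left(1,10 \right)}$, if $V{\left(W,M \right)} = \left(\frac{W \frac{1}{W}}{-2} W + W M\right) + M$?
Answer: $- \frac{45105}{2} \approx -22553.0$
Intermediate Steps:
$V{\left(W,M \right)} = M - \frac{W}{2} + M W$ ($V{\left(W,M \right)} = \left(1 \left(- \frac{1}{2}\right) W + M W\right) + M = \left(- \frac{W}{2} + M W\right) + M = M - \frac{W}{2} + M W$)
$66 \left(-342\right) + V{\left(1,10 \right)} = 66 \left(-342\right) + \left(10 - \frac{1}{2} + 10 \cdot 1\right) = -22572 + \left(10 - \frac{1}{2} + 10\right) = -22572 + \frac{39}{2} = - \frac{45105}{2}$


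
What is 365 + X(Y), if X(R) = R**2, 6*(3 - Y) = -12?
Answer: 390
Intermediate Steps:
Y = 5 (Y = 3 - 1/6*(-12) = 3 + 2 = 5)
365 + X(Y) = 365 + 5**2 = 365 + 25 = 390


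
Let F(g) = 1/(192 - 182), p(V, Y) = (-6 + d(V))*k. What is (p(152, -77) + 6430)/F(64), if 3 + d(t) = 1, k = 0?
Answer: 64300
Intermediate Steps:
d(t) = -2 (d(t) = -3 + 1 = -2)
p(V, Y) = 0 (p(V, Y) = (-6 - 2)*0 = -8*0 = 0)
F(g) = 1/10
(p(152, -77) + 6430)/F(64) = (0 + 6430)/(1/10) = 6430*10 = 64300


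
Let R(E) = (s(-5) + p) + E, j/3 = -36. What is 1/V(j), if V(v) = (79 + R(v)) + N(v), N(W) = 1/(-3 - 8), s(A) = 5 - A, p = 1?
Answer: -11/199 ≈ -0.055276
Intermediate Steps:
j = -108 (j = 3*(-36) = -108)
R(E) = 11 + E (R(E) = ((5 - 1*(-5)) + 1) + E = ((5 + 5) + 1) + E = (10 + 1) + E = 11 + E)
N(W) = -1/11 (N(W) = 1/(-11) = -1/11)
V(v) = 989/11 + v (V(v) = (79 + (11 + v)) - 1/11 = (90 + v) - 1/11 = 989/11 + v)
1/V(j) = 1/(989/11 - 108) = 1/(-199/11) = -11/199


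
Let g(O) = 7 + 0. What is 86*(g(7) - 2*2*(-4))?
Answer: 1978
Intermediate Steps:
g(O) = 7
86*(g(7) - 2*2*(-4)) = 86*(7 - 2*2*(-4)) = 86*(7 - 4*(-4)) = 86*(7 + 16) = 86*23 = 1978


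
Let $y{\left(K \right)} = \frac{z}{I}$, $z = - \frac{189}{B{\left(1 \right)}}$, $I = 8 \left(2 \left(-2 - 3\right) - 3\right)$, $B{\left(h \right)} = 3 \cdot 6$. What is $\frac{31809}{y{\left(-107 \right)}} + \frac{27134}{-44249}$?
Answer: $\frac{97587616638}{309743} \approx 3.1506 \cdot 10^{5}$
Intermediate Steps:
$B{\left(h \right)} = 18$
$I = -104$ ($I = 8 \left(2 \left(-5\right) - 3\right) = 8 \left(-10 - 3\right) = 8 \left(-13\right) = -104$)
$z = - \frac{21}{2}$ ($z = - \frac{189}{18} = \left(-189\right) \frac{1}{18} = - \frac{21}{2} \approx -10.5$)
$y{\left(K \right)} = \frac{21}{208}$ ($y{\left(K \right)} = - \frac{21}{2 \left(-104\right)} = \left(- \frac{21}{2}\right) \left(- \frac{1}{104}\right) = \frac{21}{208}$)
$\frac{31809}{y{\left(-107 \right)}} + \frac{27134}{-44249} = \frac{31809}{\frac{21}{208}} + \frac{27134}{-44249} = 31809 \cdot \frac{208}{21} + 27134 \left(- \frac{1}{44249}\right) = \frac{2205424}{7} - \frac{27134}{44249} = \frac{97587616638}{309743}$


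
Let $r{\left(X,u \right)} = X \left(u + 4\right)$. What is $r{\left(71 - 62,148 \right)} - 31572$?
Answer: $-30204$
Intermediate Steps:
$r{\left(X,u \right)} = X \left(4 + u\right)$
$r{\left(71 - 62,148 \right)} - 31572 = \left(71 - 62\right) \left(4 + 148\right) - 31572 = \left(71 - 62\right) 152 - 31572 = 9 \cdot 152 - 31572 = 1368 - 31572 = -30204$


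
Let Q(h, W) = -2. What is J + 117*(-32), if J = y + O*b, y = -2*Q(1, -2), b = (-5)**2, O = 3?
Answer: -3665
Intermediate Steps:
b = 25
y = 4 (y = -2*(-2) = 4)
J = 79 (J = 4 + 3*25 = 4 + 75 = 79)
J + 117*(-32) = 79 + 117*(-32) = 79 - 3744 = -3665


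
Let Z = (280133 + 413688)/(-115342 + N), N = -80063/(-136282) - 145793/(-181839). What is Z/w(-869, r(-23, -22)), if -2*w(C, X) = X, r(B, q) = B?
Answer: -34387687311053916/65740895493863759 ≈ -0.52308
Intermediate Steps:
N = 34427537483/24781382598 (N = -80063*(-1/136282) - 145793*(-1/181839) = 80063/136282 + 145793/181839 = 34427537483/24781382598 ≈ 1.3892)
w(C, X) = -X/2
Z = -17193843655526958/2858299804081033 (Z = (280133 + 413688)/(-115342 + 34427537483/24781382598) = 693821/(-2858299804081033/24781382598) = 693821*(-24781382598/2858299804081033) = -17193843655526958/2858299804081033 ≈ -6.0154)
Z/w(-869, r(-23, -22)) = -17193843655526958/(2858299804081033*((-½*(-23)))) = -17193843655526958/(2858299804081033*23/2) = -17193843655526958/2858299804081033*2/23 = -34387687311053916/65740895493863759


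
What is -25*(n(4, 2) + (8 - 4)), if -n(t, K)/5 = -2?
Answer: -350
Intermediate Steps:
n(t, K) = 10 (n(t, K) = -5*(-2) = 10)
-25*(n(4, 2) + (8 - 4)) = -25*(10 + (8 - 4)) = -25*(10 + 4) = -25*14 = -350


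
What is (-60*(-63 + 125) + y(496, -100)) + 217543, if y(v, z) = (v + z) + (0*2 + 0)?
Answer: 214219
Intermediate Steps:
y(v, z) = v + z (y(v, z) = (v + z) + (0 + 0) = (v + z) + 0 = v + z)
(-60*(-63 + 125) + y(496, -100)) + 217543 = (-60*(-63 + 125) + (496 - 100)) + 217543 = (-60*62 + 396) + 217543 = (-3720 + 396) + 217543 = -3324 + 217543 = 214219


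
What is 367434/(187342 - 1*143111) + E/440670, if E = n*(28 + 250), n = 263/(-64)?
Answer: 5179731552293/623720792640 ≈ 8.3046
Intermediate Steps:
n = -263/64 (n = 263*(-1/64) = -263/64 ≈ -4.1094)
E = -36557/32 (E = -263*(28 + 250)/64 = -263/64*278 = -36557/32 ≈ -1142.4)
367434/(187342 - 1*143111) + E/440670 = 367434/(187342 - 1*143111) - 36557/32/440670 = 367434/(187342 - 143111) - 36557/32*1/440670 = 367434/44231 - 36557/14101440 = 5179731552293/623720792640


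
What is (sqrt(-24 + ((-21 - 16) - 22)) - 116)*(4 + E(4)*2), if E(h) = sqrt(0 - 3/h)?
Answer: -(4 + I*sqrt(3))*(116 - I*sqrt(83)) ≈ -479.78 - 164.48*I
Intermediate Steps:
E(h) = sqrt(3)*sqrt(-1/h) (E(h) = sqrt(-3/h) = sqrt(3)*sqrt(-1/h))
(sqrt(-24 + ((-21 - 16) - 22)) - 116)*(4 + E(4)*2) = (sqrt(-24 + ((-21 - 16) - 22)) - 116)*(4 + (sqrt(3)*sqrt(-1/4))*2) = (sqrt(-24 + (-37 - 22)) - 116)*(4 + (sqrt(3)*sqrt(-1*1/4))*2) = (sqrt(-24 - 59) - 116)*(4 + (sqrt(3)*sqrt(-1/4))*2) = (sqrt(-83) - 116)*(4 + (sqrt(3)*(I/2))*2) = (I*sqrt(83) - 116)*(4 + (I*sqrt(3)/2)*2) = (-116 + I*sqrt(83))*(4 + I*sqrt(3))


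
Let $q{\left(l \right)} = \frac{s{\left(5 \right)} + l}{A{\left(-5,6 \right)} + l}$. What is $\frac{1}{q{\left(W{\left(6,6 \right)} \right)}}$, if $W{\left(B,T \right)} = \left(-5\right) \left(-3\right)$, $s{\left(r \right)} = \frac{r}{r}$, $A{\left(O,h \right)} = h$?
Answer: $\frac{21}{16} \approx 1.3125$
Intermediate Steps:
$s{\left(r \right)} = 1$
$W{\left(B,T \right)} = 15$
$q{\left(l \right)} = \frac{1 + l}{6 + l}$
$\frac{1}{q{\left(W{\left(6,6 \right)} \right)}} = \frac{1}{\frac{1}{6 + 15} \left(1 + 15\right)} = \frac{1}{\frac{1}{21} \cdot 16} = \frac{1}{\frac{16}{21}} = \frac{21}{16}$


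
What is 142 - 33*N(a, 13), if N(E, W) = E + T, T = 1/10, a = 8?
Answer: -1253/10 ≈ -125.30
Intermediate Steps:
T = ⅒ ≈ 0.10000
N(E, W) = ⅒ + E (N(E, W) = E + ⅒ = ⅒ + E)
142 - 33*N(a, 13) = 142 - 33*(⅒ + 8) = 142 - 33*81/10 = 142 - 2673/10 = -1253/10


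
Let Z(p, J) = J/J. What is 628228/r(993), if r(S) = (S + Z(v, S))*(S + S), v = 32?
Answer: 157057/493521 ≈ 0.31824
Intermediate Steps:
Z(p, J) = 1
r(S) = 2*S*(1 + S) (r(S) = (S + 1)*(S + S) = (1 + S)*(2*S) = 2*S*(1 + S))
628228/r(993) = 628228/((2*993*(1 + 993))) = 628228/((2*993*994)) = 628228/1974084 = 628228*(1/1974084) = 157057/493521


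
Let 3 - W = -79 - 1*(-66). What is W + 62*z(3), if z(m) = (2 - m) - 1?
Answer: -108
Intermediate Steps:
z(m) = 1 - m
W = 16 (W = 3 - (-79 - 1*(-66)) = 3 - (-79 + 66) = 3 - 1*(-13) = 3 + 13 = 16)
W + 62*z(3) = 16 + 62*(1 - 1*3) = 16 + 62*(1 - 3) = 16 + 62*(-2) = 16 - 124 = -108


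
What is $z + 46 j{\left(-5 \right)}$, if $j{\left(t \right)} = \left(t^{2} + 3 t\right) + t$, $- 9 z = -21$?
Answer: $\frac{697}{3} \approx 232.33$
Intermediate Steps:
$z = \frac{7}{3}$ ($z = \left(- \frac{1}{9}\right) \left(-21\right) = \frac{7}{3} \approx 2.3333$)
$j{\left(t \right)} = t^{2} + 4 t$
$z + 46 j{\left(-5 \right)} = \frac{7}{3} + 46 \left(- 5 \left(4 - 5\right)\right) = \frac{7}{3} + 46 \left(\left(-5\right) \left(-1\right)\right) = \frac{7}{3} + 46 \cdot 5 = \frac{7}{3} + 230 = \frac{697}{3}$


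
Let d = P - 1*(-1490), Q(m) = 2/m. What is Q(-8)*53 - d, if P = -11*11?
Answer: -5529/4 ≈ -1382.3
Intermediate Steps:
P = -121
d = 1369 (d = -121 - 1*(-1490) = -121 + 1490 = 1369)
Q(-8)*53 - d = (2/(-8))*53 - 1*1369 = (2*(-⅛))*53 - 1369 = -¼*53 - 1369 = -53/4 - 1369 = -5529/4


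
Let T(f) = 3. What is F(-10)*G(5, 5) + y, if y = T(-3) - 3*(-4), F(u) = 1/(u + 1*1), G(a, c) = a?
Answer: 130/9 ≈ 14.444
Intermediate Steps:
F(u) = 1/(1 + u) (F(u) = 1/(u + 1) = 1/(1 + u))
y = 15 (y = 3 - 3*(-4) = 3 + 12 = 15)
F(-10)*G(5, 5) + y = 5/(1 - 10) + 15 = 5/(-9) + 15 = -⅑*5 + 15 = -5/9 + 15 = 130/9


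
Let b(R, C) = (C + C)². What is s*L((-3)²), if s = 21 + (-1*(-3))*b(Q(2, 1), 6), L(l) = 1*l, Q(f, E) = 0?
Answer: 4077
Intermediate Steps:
b(R, C) = 4*C² (b(R, C) = (2*C)² = 4*C²)
L(l) = l
s = 453 (s = 21 + (-1*(-3))*(4*6²) = 21 + 3*(4*36) = 21 + 3*144 = 21 + 432 = 453)
s*L((-3)²) = 453*(-3)² = 453*9 = 4077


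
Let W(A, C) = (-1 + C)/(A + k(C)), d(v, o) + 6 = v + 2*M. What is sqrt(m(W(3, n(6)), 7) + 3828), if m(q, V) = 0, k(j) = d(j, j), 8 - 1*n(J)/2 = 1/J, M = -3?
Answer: 2*sqrt(957) ≈ 61.871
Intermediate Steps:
d(v, o) = -12 + v (d(v, o) = -6 + (v + 2*(-3)) = -6 + (v - 6) = -6 + (-6 + v) = -12 + v)
n(J) = 16 - 2/J
k(j) = -12 + j
W(A, C) = (-1 + C)/(-12 + A + C) (W(A, C) = (-1 + C)/(A + (-12 + C)) = (-1 + C)/(-12 + A + C))
sqrt(m(W(3, n(6)), 7) + 3828) = sqrt(0 + 3828) = sqrt(3828) = 2*sqrt(957)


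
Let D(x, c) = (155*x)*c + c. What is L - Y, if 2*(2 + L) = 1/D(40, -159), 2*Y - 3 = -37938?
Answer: 18699205414/985959 ≈ 18966.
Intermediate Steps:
D(x, c) = c + 155*c*x (D(x, c) = 155*c*x + c = c + 155*c*x)
Y = -37935/2 (Y = 3/2 + (1/2)*(-37938) = 3/2 - 18969 = -37935/2 ≈ -18968.)
L = -3943837/1971918 (L = -2 + 1/(2*((-159*(1 + 155*40)))) = -2 + 1/(2*((-159*(1 + 6200)))) = -2 + 1/(2*((-159*6201))) = -2 + (1/2)/(-985959) = -2 + (1/2)*(-1/985959) = -2 - 1/1971918 = -3943837/1971918 ≈ -2.0000)
L - Y = -3943837/1971918 - 1*(-37935/2) = -3943837/1971918 + 37935/2 = 18699205414/985959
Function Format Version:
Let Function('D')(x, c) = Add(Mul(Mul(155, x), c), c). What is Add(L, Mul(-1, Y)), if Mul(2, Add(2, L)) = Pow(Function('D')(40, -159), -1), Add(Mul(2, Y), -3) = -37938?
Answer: Rational(18699205414, 985959) ≈ 18966.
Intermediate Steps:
Function('D')(x, c) = Add(c, Mul(155, c, x)) (Function('D')(x, c) = Add(Mul(155, c, x), c) = Add(c, Mul(155, c, x)))
Y = Rational(-37935, 2) (Y = Add(Rational(3, 2), Mul(Rational(1, 2), -37938)) = Add(Rational(3, 2), -18969) = Rational(-37935, 2) ≈ -18968.)
L = Rational(-3943837, 1971918) (L = Add(-2, Mul(Rational(1, 2), Pow(Mul(-159, Add(1, Mul(155, 40))), -1))) = Add(-2, Mul(Rational(1, 2), Pow(Mul(-159, Add(1, 6200)), -1))) = Add(-2, Mul(Rational(1, 2), Pow(Mul(-159, 6201), -1))) = Add(-2, Mul(Rational(1, 2), Pow(-985959, -1))) = Add(-2, Mul(Rational(1, 2), Rational(-1, 985959))) = Add(-2, Rational(-1, 1971918)) = Rational(-3943837, 1971918) ≈ -2.0000)
Add(L, Mul(-1, Y)) = Add(Rational(-3943837, 1971918), Mul(-1, Rational(-37935, 2))) = Add(Rational(-3943837, 1971918), Rational(37935, 2)) = Rational(18699205414, 985959)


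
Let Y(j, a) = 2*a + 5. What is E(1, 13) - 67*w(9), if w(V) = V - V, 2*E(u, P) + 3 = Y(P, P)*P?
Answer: 200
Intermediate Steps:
Y(j, a) = 5 + 2*a
E(u, P) = -3/2 + P*(5 + 2*P)/2 (E(u, P) = -3/2 + ((5 + 2*P)*P)/2 = -3/2 + (P*(5 + 2*P))/2 = -3/2 + P*(5 + 2*P)/2)
w(V) = 0
E(1, 13) - 67*w(9) = (-3/2 + (½)*13*(5 + 2*13)) - 67*0 = (-3/2 + (½)*13*(5 + 26)) + 0 = (-3/2 + (½)*13*31) + 0 = (-3/2 + 403/2) + 0 = 200 + 0 = 200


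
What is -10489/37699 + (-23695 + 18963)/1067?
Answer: -189583431/40224833 ≈ -4.7131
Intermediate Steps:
-10489/37699 + (-23695 + 18963)/1067 = -10489*1/37699 - 4732*1/1067 = -10489/37699 - 4732/1067 = -189583431/40224833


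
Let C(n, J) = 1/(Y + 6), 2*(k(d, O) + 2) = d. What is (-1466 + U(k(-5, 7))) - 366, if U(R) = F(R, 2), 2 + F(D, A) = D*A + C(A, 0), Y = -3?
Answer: -5528/3 ≈ -1842.7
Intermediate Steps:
k(d, O) = -2 + d/2
C(n, J) = 1/3 (C(n, J) = 1/(-3 + 6) = 1/3)
F(D, A) = -5/3 + A*D (F(D, A) = -2 + (D*A + 1/3) = -2 + (A*D + 1/3) = -2 + (1/3 + A*D) = -5/3 + A*D)
U(R) = -5/3 + 2*R
(-1466 + U(k(-5, 7))) - 366 = (-1466 + (-5/3 + 2*(-2 + (1/2)*(-5)))) - 366 = (-1466 + (-5/3 + 2*(-2 - 5/2))) - 366 = (-1466 + (-5/3 + 2*(-9/2))) - 366 = (-1466 + (-5/3 - 9)) - 366 = (-1466 - 32/3) - 366 = -4430/3 - 366 = -5528/3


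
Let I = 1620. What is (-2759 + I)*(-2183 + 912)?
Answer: 1447669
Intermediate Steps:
(-2759 + I)*(-2183 + 912) = (-2759 + 1620)*(-2183 + 912) = -1139*(-1271) = 1447669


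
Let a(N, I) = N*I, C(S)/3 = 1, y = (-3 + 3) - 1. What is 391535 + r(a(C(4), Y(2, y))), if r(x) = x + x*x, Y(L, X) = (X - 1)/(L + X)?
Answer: 391565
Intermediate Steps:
y = -1 (y = 0 - 1 = -1)
C(S) = 3 (C(S) = 3*1 = 3)
Y(L, X) = (-1 + X)/(L + X)
a(N, I) = I*N
r(x) = x + x²
391535 + r(a(C(4), Y(2, y))) = 391535 + (((-1 - 1)/(2 - 1))*3)*(1 + ((-1 - 1)/(2 - 1))*3) = 391535 + ((-2/1)*3)*(1 + (-2/1)*3) = 391535 + ((1*(-2))*3)*(1 + (1*(-2))*3) = 391535 + (-2*3)*(1 - 2*3) = 391535 - 6*(1 - 6) = 391535 - 6*(-5) = 391535 + 30 = 391565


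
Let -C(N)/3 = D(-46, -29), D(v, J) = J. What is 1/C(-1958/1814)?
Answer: 1/87 ≈ 0.011494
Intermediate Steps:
C(N) = 87 (C(N) = -3*(-29) = 87)
1/C(-1958/1814) = 1/87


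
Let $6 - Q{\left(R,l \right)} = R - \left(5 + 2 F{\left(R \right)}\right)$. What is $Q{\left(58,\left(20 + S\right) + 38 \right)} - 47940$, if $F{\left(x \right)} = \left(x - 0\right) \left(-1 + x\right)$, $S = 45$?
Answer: $-41375$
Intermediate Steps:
$F{\left(x \right)} = x \left(-1 + x\right)$ ($F{\left(x \right)} = \left(x + 0\right) \left(-1 + x\right) = x \left(-1 + x\right)$)
$Q{\left(R,l \right)} = 11 - R + 2 R \left(-1 + R\right)$ ($Q{\left(R,l \right)} = 6 - \left(R - \left(5 + 2 R \left(-1 + R\right)\right)\right) = 6 - \left(-5 + R - 2 R \left(-1 + R\right)\right) = 6 + \left(5 - R + 2 R \left(-1 + R\right)\right) = 11 - R + 2 R \left(-1 + R\right)$)
$Q{\left(58,\left(20 + S\right) + 38 \right)} - 47940 = \left(11 - 58 + 2 \cdot 58 \left(-1 + 58\right)\right) - 47940 = \left(11 - 58 + 2 \cdot 58 \cdot 57\right) - 47940 = \left(11 - 58 + 6612\right) - 47940 = 6565 - 47940 = -41375$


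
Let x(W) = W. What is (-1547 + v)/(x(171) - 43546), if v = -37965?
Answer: 39512/43375 ≈ 0.91094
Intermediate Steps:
(-1547 + v)/(x(171) - 43546) = (-1547 - 37965)/(171 - 43546) = -39512/(-43375) = -39512*(-1/43375) = 39512/43375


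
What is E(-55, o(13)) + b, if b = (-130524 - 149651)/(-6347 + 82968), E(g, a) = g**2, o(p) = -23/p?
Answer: 231498350/76621 ≈ 3021.3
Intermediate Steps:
b = -280175/76621 ≈ -3.6566
E(-55, o(13)) + b = (-55)**2 - 280175/76621 = 3025 - 280175/76621 = 231498350/76621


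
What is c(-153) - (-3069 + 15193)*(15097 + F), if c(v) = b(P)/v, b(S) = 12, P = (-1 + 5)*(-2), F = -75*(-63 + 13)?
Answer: -11653552432/51 ≈ -2.2850e+8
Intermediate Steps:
F = 3750 (F = -75*(-50) = 3750)
P = -8 (P = 4*(-2) = -8)
c(v) = 12/v
c(-153) - (-3069 + 15193)*(15097 + F) = 12/(-153) - (-3069 + 15193)*(15097 + 3750) = 12*(-1/153) - 12124*18847 = -4/51 - 1*228501028 = -4/51 - 228501028 = -11653552432/51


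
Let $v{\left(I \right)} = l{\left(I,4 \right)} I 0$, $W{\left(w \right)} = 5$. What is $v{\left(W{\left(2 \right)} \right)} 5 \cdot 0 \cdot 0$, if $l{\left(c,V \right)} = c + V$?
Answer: $0$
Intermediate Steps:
$l{\left(c,V \right)} = V + c$
$v{\left(I \right)} = 0$ ($v{\left(I \right)} = \left(4 + I\right) I 0 = I \left(4 + I\right) 0 = 0$)
$v{\left(W{\left(2 \right)} \right)} 5 \cdot 0 \cdot 0 = 0 \cdot 5 \cdot 0 \cdot 0 = 0 \cdot 0 \cdot 0 = 0 \cdot 0 = 0$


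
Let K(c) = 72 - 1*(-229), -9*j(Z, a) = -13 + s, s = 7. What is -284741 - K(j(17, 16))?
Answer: -285042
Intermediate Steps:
j(Z, a) = ⅔ (j(Z, a) = -(-13 + 7)/9 = -⅑*(-6) = ⅔)
K(c) = 301 (K(c) = 72 + 229 = 301)
-284741 - K(j(17, 16)) = -284741 - 1*301 = -284741 - 301 = -285042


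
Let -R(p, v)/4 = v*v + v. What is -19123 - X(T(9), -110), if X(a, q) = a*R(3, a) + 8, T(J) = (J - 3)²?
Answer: 172677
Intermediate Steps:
R(p, v) = -4*v - 4*v² (R(p, v) = -4*(v*v + v) = -4*(v² + v) = -4*(v + v²) = -4*v - 4*v²)
T(J) = (-3 + J)²
X(a, q) = 8 - 4*a²*(1 + a) (X(a, q) = a*(-4*a*(1 + a)) + 8 = -4*a²*(1 + a) + 8 = 8 - 4*a²*(1 + a))
-19123 - X(T(9), -110) = -19123 - (8 - 4*(-3 + 9)⁴ - 4*(-3 + 9)⁶) = -19123 - (8 - 4*(6²)² - 4*(6²)³) = -19123 - (8 - 4*36² - 4*36³) = -19123 - (8 - 4*1296 - 4*46656) = -19123 - (8 - 5184 - 186624) = -19123 - 1*(-191800) = -19123 + 191800 = 172677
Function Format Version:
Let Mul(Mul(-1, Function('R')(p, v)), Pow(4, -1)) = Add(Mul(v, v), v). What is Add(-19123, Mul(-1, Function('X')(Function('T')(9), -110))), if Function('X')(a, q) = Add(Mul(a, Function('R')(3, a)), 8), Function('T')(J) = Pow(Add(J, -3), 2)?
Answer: 172677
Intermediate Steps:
Function('R')(p, v) = Add(Mul(-4, v), Mul(-4, Pow(v, 2))) (Function('R')(p, v) = Mul(-4, Add(Mul(v, v), v)) = Mul(-4, Add(Pow(v, 2), v)) = Mul(-4, Add(v, Pow(v, 2))) = Add(Mul(-4, v), Mul(-4, Pow(v, 2))))
Function('T')(J) = Pow(Add(-3, J), 2)
Function('X')(a, q) = Add(8, Mul(-4, Pow(a, 2), Add(1, a))) (Function('X')(a, q) = Add(Mul(a, Mul(-4, a, Add(1, a))), 8) = Add(Mul(-4, Pow(a, 2), Add(1, a)), 8) = Add(8, Mul(-4, Pow(a, 2), Add(1, a))))
Add(-19123, Mul(-1, Function('X')(Function('T')(9), -110))) = Add(-19123, Mul(-1, Add(8, Mul(-4, Pow(Pow(Add(-3, 9), 2), 2)), Mul(-4, Pow(Pow(Add(-3, 9), 2), 3))))) = Add(-19123, Mul(-1, Add(8, Mul(-4, Pow(Pow(6, 2), 2)), Mul(-4, Pow(Pow(6, 2), 3))))) = Add(-19123, Mul(-1, Add(8, Mul(-4, Pow(36, 2)), Mul(-4, Pow(36, 3))))) = Add(-19123, Mul(-1, Add(8, Mul(-4, 1296), Mul(-4, 46656)))) = Add(-19123, Mul(-1, Add(8, -5184, -186624))) = Add(-19123, Mul(-1, -191800)) = Add(-19123, 191800) = 172677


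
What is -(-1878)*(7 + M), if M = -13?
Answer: -11268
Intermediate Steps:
-(-1878)*(7 + M) = -(-1878)*(7 - 13) = -(-1878)*(-6) = -313*36 = -11268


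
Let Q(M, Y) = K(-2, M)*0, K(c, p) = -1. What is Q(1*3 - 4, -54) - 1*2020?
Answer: -2020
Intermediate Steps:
Q(M, Y) = 0 (Q(M, Y) = -1*0 = 0)
Q(1*3 - 4, -54) - 1*2020 = 0 - 1*2020 = 0 - 2020 = -2020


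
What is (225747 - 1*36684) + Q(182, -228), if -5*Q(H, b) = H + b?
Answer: 945361/5 ≈ 1.8907e+5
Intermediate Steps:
Q(H, b) = -H/5 - b/5 (Q(H, b) = -(H + b)/5 = -H/5 - b/5)
(225747 - 1*36684) + Q(182, -228) = (225747 - 1*36684) + (-⅕*182 - ⅕*(-228)) = (225747 - 36684) + (-182/5 + 228/5) = 189063 + 46/5 = 945361/5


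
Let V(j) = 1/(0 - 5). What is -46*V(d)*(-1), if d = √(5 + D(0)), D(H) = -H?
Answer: -46/5 ≈ -9.2000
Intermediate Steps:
d = √5 (d = √(5 - 1*0) = √(5 + 0) = √5 ≈ 2.2361)
V(j) = -⅕ (V(j) = 1/(-5) = -⅕)
-46*V(d)*(-1) = -46*(-⅕)*(-1) = (46/5)*(-1) = -46/5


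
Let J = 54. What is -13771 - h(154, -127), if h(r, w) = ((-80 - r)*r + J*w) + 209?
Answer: 28914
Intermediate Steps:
h(r, w) = 209 + 54*w + r*(-80 - r) (h(r, w) = ((-80 - r)*r + 54*w) + 209 = (r*(-80 - r) + 54*w) + 209 = (54*w + r*(-80 - r)) + 209 = 209 + 54*w + r*(-80 - r))
-13771 - h(154, -127) = -13771 - (209 - 1*154² - 80*154 + 54*(-127)) = -13771 - (209 - 1*23716 - 12320 - 6858) = -13771 - (209 - 23716 - 12320 - 6858) = -13771 - 1*(-42685) = -13771 + 42685 = 28914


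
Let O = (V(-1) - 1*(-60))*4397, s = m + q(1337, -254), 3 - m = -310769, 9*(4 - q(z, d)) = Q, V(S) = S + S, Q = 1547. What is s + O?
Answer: 5090671/9 ≈ 5.6563e+5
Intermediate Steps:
V(S) = 2*S
q(z, d) = -1511/9 (q(z, d) = 4 - ⅑*1547 = 4 - 1547/9 = -1511/9)
m = 310772 (m = 3 - 1*(-310769) = 3 + 310769 = 310772)
s = 2795437/9 (s = 310772 - 1511/9 = 2795437/9 ≈ 3.1060e+5)
O = 255026 (O = (2*(-1) - 1*(-60))*4397 = (-2 + 60)*4397 = 58*4397 = 255026)
s + O = 2795437/9 + 255026 = 5090671/9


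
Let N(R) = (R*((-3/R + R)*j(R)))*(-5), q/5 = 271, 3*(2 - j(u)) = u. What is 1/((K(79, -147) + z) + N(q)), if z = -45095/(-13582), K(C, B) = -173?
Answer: 40746/168199051759207 ≈ 2.4225e-10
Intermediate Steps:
j(u) = 2 - u/3
q = 1355 (q = 5*271 = 1355)
z = 45095/13582 (z = -45095*(-1/13582) = 45095/13582 ≈ 3.3202)
N(R) = -5*R*(2 - R/3)*(R - 3/R) (N(R) = (R*((-3/R + R)*(2 - R/3)))*(-5) = (R*((R - 3/R)*(2 - R/3)))*(-5) = (R*((2 - R/3)*(R - 3/R)))*(-5) = (R*(2 - R/3)*(R - 3/R))*(-5) = -5*R*(2 - R/3)*(R - 3/R))
1/((K(79, -147) + z) + N(q)) = 1/((-173 + 45095/13582) + 5*(-6 + 1355)*(-3 + 1355**2)/3) = 1/(-2304591/13582 + (5/3)*1349*(-3 + 1836025)) = 1/(-2304591/13582 + (5/3)*1349*1836022) = 1/(-2304591/13582 + 12383968390/3) = 1/(168199051759207/40746) = 40746/168199051759207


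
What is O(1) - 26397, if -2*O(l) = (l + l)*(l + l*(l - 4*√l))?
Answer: -26395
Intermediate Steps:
O(l) = -l*(l + l*(l - 4*√l)) (O(l) = -(l + l)*(l + l*(l - 4*√l))/2 = -2*l*(l + l*(l - 4*√l))/2 = -l*(l + l*(l - 4*√l)))
O(1) - 26397 = (-1*1² - 1*1³ + 4*1^(5/2)) - 26397 = (-1*1 - 1*1 + 4*1) - 26397 = (-1 - 1 + 4) - 26397 = 2 - 26397 = -26395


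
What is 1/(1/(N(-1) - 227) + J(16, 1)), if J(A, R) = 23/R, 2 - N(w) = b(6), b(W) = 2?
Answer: 227/5220 ≈ 0.043487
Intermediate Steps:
N(w) = 0 (N(w) = 2 - 1*2 = 2 - 2 = 0)
1/(1/(N(-1) - 227) + J(16, 1)) = 1/(1/(0 - 227) + 23/1) = 1/(1/(-227) + 23*1) = 1/(-1/227 + 23) = 1/(5220/227) = 227/5220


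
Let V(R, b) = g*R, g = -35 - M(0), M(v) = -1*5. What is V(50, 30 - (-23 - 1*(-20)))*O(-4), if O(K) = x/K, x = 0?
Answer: 0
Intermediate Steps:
M(v) = -5
O(K) = 0 (O(K) = 0/K = 0)
g = -30 (g = -35 - 1*(-5) = -35 + 5 = -30)
V(R, b) = -30*R
V(50, 30 - (-23 - 1*(-20)))*O(-4) = -30*50*0 = -1500*0 = 0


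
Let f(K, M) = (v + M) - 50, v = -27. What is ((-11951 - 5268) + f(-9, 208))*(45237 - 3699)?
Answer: -709801344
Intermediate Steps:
f(K, M) = -77 + M (f(K, M) = (-27 + M) - 50 = -77 + M)
((-11951 - 5268) + f(-9, 208))*(45237 - 3699) = ((-11951 - 5268) + (-77 + 208))*(45237 - 3699) = (-17219 + 131)*41538 = -17088*41538 = -709801344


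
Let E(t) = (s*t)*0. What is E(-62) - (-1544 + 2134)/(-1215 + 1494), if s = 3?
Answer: -590/279 ≈ -2.1147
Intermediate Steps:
E(t) = 0 (E(t) = (3*t)*0 = 0)
E(-62) - (-1544 + 2134)/(-1215 + 1494) = 0 - (-1544 + 2134)/(-1215 + 1494) = 0 - 590/279 = -590/279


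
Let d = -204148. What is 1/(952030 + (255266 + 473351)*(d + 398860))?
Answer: 1/141871425334 ≈ 7.0486e-12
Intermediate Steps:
1/(952030 + (255266 + 473351)*(d + 398860)) = 1/(952030 + (255266 + 473351)*(-204148 + 398860)) = 1/(952030 + 728617*194712) = 1/(952030 + 141870473304) = 1/141871425334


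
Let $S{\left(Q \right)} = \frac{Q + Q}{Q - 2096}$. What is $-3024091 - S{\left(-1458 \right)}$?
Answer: $- \frac{5373811165}{1777} \approx -3.0241 \cdot 10^{6}$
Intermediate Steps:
$S{\left(Q \right)} = \frac{2 Q}{-2096 + Q}$
$-3024091 - S{\left(-1458 \right)} = -3024091 - 2 \left(-1458\right) \frac{1}{-2096 - 1458} = -3024091 - 2 \left(-1458\right) \frac{1}{-3554} = -3024091 - 2 \left(-1458\right) \left(- \frac{1}{3554}\right) = -3024091 - \frac{1458}{1777} = - \frac{5373811165}{1777}$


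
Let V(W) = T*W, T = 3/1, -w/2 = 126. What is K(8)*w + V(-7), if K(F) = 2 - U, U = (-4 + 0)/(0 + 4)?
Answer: -777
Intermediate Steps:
w = -252 (w = -2*126 = -252)
U = -1 (U = -4/4 = -4*¼ = -1)
T = 3 (T = 3*1 = 3)
K(F) = 3 (K(F) = 2 - 1*(-1) = 2 + 1 = 3)
V(W) = 3*W
K(8)*w + V(-7) = 3*(-252) + 3*(-7) = -756 - 21 = -777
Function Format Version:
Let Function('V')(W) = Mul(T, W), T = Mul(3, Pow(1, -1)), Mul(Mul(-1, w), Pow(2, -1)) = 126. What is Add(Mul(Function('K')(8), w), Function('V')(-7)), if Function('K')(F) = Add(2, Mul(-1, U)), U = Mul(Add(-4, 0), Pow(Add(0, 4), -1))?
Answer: -777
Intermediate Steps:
w = -252 (w = Mul(-2, 126) = -252)
U = -1 (U = Mul(-4, Pow(4, -1)) = Mul(-4, Rational(1, 4)) = -1)
T = 3 (T = Mul(3, 1) = 3)
Function('K')(F) = 3 (Function('K')(F) = Add(2, Mul(-1, -1)) = Add(2, 1) = 3)
Function('V')(W) = Mul(3, W)
Add(Mul(Function('K')(8), w), Function('V')(-7)) = Add(Mul(3, -252), Mul(3, -7)) = Add(-756, -21) = -777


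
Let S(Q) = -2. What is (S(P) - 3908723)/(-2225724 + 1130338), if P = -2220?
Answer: 3908725/1095386 ≈ 3.5684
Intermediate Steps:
(S(P) - 3908723)/(-2225724 + 1130338) = (-2 - 3908723)/(-2225724 + 1130338) = -3908725/(-1095386) = -3908725*(-1/1095386) = 3908725/1095386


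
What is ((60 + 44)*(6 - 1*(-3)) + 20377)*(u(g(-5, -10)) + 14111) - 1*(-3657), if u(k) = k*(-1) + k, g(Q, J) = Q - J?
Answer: 300751400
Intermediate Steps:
u(k) = 0 (u(k) = -k + k = 0)
((60 + 44)*(6 - 1*(-3)) + 20377)*(u(g(-5, -10)) + 14111) - 1*(-3657) = ((60 + 44)*(6 - 1*(-3)) + 20377)*(0 + 14111) - 1*(-3657) = (104*(6 + 3) + 20377)*14111 + 3657 = (104*9 + 20377)*14111 + 3657 = (936 + 20377)*14111 + 3657 = 21313*14111 + 3657 = 300747743 + 3657 = 300751400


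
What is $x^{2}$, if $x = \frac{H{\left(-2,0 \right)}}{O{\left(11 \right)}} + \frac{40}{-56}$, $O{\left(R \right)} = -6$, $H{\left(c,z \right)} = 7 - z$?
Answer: $\frac{6241}{1764} \approx 3.538$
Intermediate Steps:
$x = - \frac{79}{42}$ ($x = \frac{7 - 0}{-6} + \frac{40}{-56} = \left(7 + 0\right) \left(- \frac{1}{6}\right) + 40 \left(- \frac{1}{56}\right) = 7 \left(- \frac{1}{6}\right) - \frac{5}{7} = - \frac{7}{6} - \frac{5}{7} = - \frac{79}{42} \approx -1.881$)
$x^{2} = \left(- \frac{79}{42}\right)^{2} = \frac{6241}{1764}$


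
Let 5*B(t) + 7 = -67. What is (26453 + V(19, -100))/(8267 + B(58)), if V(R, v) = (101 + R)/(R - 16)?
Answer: 132465/41261 ≈ 3.2104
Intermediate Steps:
V(R, v) = (101 + R)/(-16 + R)
B(t) = -74/5 (B(t) = -7/5 + (⅕)*(-67) = -7/5 - 67/5 = -74/5)
(26453 + V(19, -100))/(8267 + B(58)) = (26453 + (101 + 19)/(-16 + 19))/(8267 - 74/5) = (26453 + 120/3)/(41261/5) = (26453 + (⅓)*120)*(5/41261) = (26453 + 40)*(5/41261) = 26493*(5/41261) = 132465/41261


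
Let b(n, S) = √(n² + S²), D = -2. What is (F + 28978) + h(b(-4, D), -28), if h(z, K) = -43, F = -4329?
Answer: 24606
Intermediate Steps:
b(n, S) = √(S² + n²)
(F + 28978) + h(b(-4, D), -28) = (-4329 + 28978) - 43 = 24649 - 43 = 24606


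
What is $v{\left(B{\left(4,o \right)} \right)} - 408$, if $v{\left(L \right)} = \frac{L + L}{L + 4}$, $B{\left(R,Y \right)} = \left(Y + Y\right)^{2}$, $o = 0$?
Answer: $-408$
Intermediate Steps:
$B{\left(R,Y \right)} = 4 Y^{2}$ ($B{\left(R,Y \right)} = \left(2 Y\right)^{2} = 4 Y^{2}$)
$v{\left(L \right)} = \frac{2 L}{4 + L}$
$v{\left(B{\left(4,o \right)} \right)} - 408 = \frac{2 \cdot 4 \cdot 0^{2}}{4 + 4 \cdot 0^{2}} - 408 = \frac{2 \cdot 4 \cdot 0}{4 + 4 \cdot 0} - 408 = 2 \cdot 0 \frac{1}{4 + 0} - 408 = 2 \cdot 0 \cdot \frac{1}{4} - 408 = 0 - 408 = -408$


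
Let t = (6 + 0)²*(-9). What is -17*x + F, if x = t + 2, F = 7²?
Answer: 5523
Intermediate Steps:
F = 49
t = -324 (t = 6²*(-9) = 36*(-9) = -324)
x = -322 (x = -324 + 2 = -322)
-17*x + F = -17*(-322) + 49 = 5474 + 49 = 5523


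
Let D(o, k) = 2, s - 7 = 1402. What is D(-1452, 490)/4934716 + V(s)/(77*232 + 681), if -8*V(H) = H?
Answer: -1738179531/183028616440 ≈ -0.0094968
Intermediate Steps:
s = 1409 (s = 7 + 1402 = 1409)
V(H) = -H/8
D(-1452, 490)/4934716 + V(s)/(77*232 + 681) = 2/4934716 + (-⅛*1409)/(77*232 + 681) = 2*(1/4934716) - 1409/(8*(17864 + 681)) = 1/2467358 - 1409/8/18545 = 1/2467358 - 1409/8*1/18545 = 1/2467358 - 1409/148360 = -1738179531/183028616440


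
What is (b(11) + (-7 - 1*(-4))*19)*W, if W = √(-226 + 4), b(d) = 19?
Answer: -38*I*√222 ≈ -566.19*I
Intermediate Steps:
W = I*√222 (W = √(-222) = I*√222 ≈ 14.9*I)
(b(11) + (-7 - 1*(-4))*19)*W = (19 + (-7 - 1*(-4))*19)*(I*√222) = (19 + (-7 + 4)*19)*(I*√222) = (19 - 3*19)*(I*√222) = (19 - 57)*(I*√222) = -38*I*√222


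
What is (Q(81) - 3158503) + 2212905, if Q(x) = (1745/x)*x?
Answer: -943853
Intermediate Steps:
Q(x) = 1745
(Q(81) - 3158503) + 2212905 = (1745 - 3158503) + 2212905 = -3156758 + 2212905 = -943853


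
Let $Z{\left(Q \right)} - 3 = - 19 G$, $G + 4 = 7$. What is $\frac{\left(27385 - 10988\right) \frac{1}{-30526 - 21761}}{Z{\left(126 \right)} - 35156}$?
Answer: $\frac{16397}{1841025270} \approx 8.9065 \cdot 10^{-6}$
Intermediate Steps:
$G = 3$ ($G = -4 + 7 = 3$)
$Z{\left(Q \right)} = -54$ ($Z{\left(Q \right)} = 3 - 57 = -54$)
$\frac{\left(27385 - 10988\right) \frac{1}{-30526 - 21761}}{Z{\left(126 \right)} - 35156} = \frac{\left(27385 - 10988\right) \frac{1}{-30526 - 21761}}{-54 - 35156} = \frac{16397 \frac{1}{-52287}}{-54 - 35156} = \frac{16397 \left(- \frac{1}{52287}\right)}{-35210} = \left(- \frac{16397}{52287}\right) \left(- \frac{1}{35210}\right) = \frac{16397}{1841025270}$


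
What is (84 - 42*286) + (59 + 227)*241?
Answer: 56998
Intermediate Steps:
(84 - 42*286) + (59 + 227)*241 = (84 - 12012) + 286*241 = -11928 + 68926 = 56998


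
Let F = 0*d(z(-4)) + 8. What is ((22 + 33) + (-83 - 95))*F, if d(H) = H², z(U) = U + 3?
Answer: -984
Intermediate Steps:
z(U) = 3 + U
F = 8 (F = 0*(3 - 4)² + 8 = 0*(-1)² + 8 = 0*1 + 8 = 0 + 8 = 8)
((22 + 33) + (-83 - 95))*F = ((22 + 33) + (-83 - 95))*8 = (55 - 178)*8 = -123*8 = -984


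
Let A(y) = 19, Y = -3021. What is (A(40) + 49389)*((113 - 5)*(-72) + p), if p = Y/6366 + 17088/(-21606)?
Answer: -1468123875872640/3820661 ≈ -3.8426e+8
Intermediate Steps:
p = -9669663/7641322 (p = -3021/6366 + 17088/(-21606) = -3021*1/6366 + 17088*(-1/21606) = -1007/2122 - 2848/3601 = -9669663/7641322 ≈ -1.2654)
(A(40) + 49389)*((113 - 5)*(-72) + p) = (19 + 49389)*((113 - 5)*(-72) - 9669663/7641322) = 49408*(108*(-72) - 9669663/7641322) = 49408*(-7776 - 9669663/7641322) = 49408*(-59428589535/7641322) = -1468123875872640/3820661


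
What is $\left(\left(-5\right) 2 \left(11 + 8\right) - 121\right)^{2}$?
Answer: $96721$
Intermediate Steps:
$\left(\left(-5\right) 2 \left(11 + 8\right) - 121\right)^{2} = \left(\left(-10\right) 19 - 121\right)^{2} = \left(-190 - 121\right)^{2} = \left(-311\right)^{2} = 96721$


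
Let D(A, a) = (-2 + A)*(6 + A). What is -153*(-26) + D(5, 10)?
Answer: 4011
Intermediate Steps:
-153*(-26) + D(5, 10) = -153*(-26) + (-12 + 5² + 4*5) = 3978 + (-12 + 25 + 20) = 3978 + 33 = 4011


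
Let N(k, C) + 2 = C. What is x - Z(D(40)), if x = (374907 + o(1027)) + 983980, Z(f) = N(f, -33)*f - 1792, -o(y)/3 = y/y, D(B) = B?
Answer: 1362076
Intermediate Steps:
o(y) = -3 (o(y) = -3*y/y = -3*1 = -3)
N(k, C) = -2 + C
Z(f) = -1792 - 35*f (Z(f) = (-2 - 33)*f - 1792 = -35*f - 1792 = -1792 - 35*f)
x = 1358884 (x = (374907 - 3) + 983980 = 374904 + 983980 = 1358884)
x - Z(D(40)) = 1358884 - (-1792 - 35*40) = 1358884 - (-1792 - 1400) = 1358884 - 1*(-3192) = 1358884 + 3192 = 1362076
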